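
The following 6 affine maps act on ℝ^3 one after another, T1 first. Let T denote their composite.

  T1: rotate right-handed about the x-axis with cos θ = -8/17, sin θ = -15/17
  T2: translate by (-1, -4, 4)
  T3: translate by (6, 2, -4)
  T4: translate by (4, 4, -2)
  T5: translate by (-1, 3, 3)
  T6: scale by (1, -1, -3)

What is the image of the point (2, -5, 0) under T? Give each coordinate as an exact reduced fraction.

T1 rotate right-handed about the x-axis with cos θ = -8/17, sin θ = -15/17: (2, -5, 0) → (2, 40/17, 75/17)
T2 translate by (-1, -4, 4): (2, 40/17, 75/17) → (1, -28/17, 143/17)
T3 translate by (6, 2, -4): (1, -28/17, 143/17) → (7, 6/17, 75/17)
T4 translate by (4, 4, -2): (7, 6/17, 75/17) → (11, 74/17, 41/17)
T5 translate by (-1, 3, 3): (11, 74/17, 41/17) → (10, 125/17, 92/17)
T6 scale by (1, -1, -3): (10, 125/17, 92/17) → (10, -125/17, -276/17)

T(p) = (10, -125/17, -276/17)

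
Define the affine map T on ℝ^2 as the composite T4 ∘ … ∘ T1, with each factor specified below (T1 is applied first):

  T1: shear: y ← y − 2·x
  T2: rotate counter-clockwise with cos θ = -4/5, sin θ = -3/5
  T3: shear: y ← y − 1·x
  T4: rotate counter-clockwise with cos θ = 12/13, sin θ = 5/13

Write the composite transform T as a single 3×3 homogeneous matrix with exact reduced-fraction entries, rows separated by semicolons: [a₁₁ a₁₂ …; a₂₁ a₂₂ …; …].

T = [-3 71/65 0; 2 -69/65 0; 0 0 1]

T1 = [1 0 0; -2 1 0; 0 0 1]
T2·T1 = [-2 3/5 0; 1 -4/5 0; 0 0 1]
T3·…·T1 = [-2 3/5 0; 3 -7/5 0; 0 0 1]
T4·…·T1 = [-3 71/65 0; 2 -69/65 0; 0 0 1]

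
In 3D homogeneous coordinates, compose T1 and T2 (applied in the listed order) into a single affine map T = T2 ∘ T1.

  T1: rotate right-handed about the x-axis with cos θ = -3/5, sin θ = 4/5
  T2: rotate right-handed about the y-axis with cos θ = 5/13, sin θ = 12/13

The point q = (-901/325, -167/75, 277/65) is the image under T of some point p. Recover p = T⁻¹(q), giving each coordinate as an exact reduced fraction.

T1 = [1 0 0 0; 0 -3/5 -4/5 0; 0 4/5 -3/5 0; 0 0 0 1]
T2·T1 = [5/13 48/65 -36/65 0; 0 -3/5 -4/5 0; -12/13 4/13 -3/13 0; 0 0 0 1]
det M = 1; M⁻¹ = [5/13 0 -12/13 0; 48/65 -3/5 4/13 0; -36/65 -4/5 -3/13 0; 0 0 0 1]
M⁻¹ · (-901/325, -167/75, 277/65)ᵀ = (-5, 3/5, 7/3)ᵀ

p = (-5, 3/5, 7/3)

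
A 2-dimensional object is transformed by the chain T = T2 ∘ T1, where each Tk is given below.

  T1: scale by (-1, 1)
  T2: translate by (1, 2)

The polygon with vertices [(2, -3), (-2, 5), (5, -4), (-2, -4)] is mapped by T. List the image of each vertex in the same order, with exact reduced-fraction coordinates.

T1 scale by (-1, 1): (2, -3) → (-2, -3); (-2, 5) → (2, 5); (5, -4) → (-5, -4); (-2, -4) → (2, -4)
T2 translate by (1, 2): (-2, -3) → (-1, -1); (2, 5) → (3, 7); (-5, -4) → (-4, -2); (2, -4) → (3, -2)

image vertices: (-1, -1), (3, 7), (-4, -2), (3, -2)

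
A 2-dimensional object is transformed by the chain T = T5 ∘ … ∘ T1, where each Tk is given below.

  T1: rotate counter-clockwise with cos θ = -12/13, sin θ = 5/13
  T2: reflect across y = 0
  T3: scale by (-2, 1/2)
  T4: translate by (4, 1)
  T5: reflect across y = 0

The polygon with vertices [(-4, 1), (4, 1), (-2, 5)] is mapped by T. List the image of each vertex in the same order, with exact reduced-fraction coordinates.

image vertices: (-34/13, -29/13), (158/13, -9/13), (54/13, -48/13)

T1 rotate counter-clockwise with cos θ = -12/13, sin θ = 5/13: (-4, 1) → (43/13, -32/13); (4, 1) → (-53/13, 8/13); (-2, 5) → (-1/13, -70/13)
T2 reflect across y = 0: (43/13, -32/13) → (43/13, 32/13); (-53/13, 8/13) → (-53/13, -8/13); (-1/13, -70/13) → (-1/13, 70/13)
T3 scale by (-2, 1/2): (43/13, 32/13) → (-86/13, 16/13); (-53/13, -8/13) → (106/13, -4/13); (-1/13, 70/13) → (2/13, 35/13)
T4 translate by (4, 1): (-86/13, 16/13) → (-34/13, 29/13); (106/13, -4/13) → (158/13, 9/13); (2/13, 35/13) → (54/13, 48/13)
T5 reflect across y = 0: (-34/13, 29/13) → (-34/13, -29/13); (158/13, 9/13) → (158/13, -9/13); (54/13, 48/13) → (54/13, -48/13)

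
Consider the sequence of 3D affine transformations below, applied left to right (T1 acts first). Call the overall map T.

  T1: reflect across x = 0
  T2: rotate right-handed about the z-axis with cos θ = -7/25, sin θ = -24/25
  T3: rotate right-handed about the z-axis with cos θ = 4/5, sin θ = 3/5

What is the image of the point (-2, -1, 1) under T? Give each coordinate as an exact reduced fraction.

T(p) = (-29/125, -278/125, 1)

T1 reflect across x = 0: (-2, -1, 1) → (2, -1, 1)
T2 rotate right-handed about the z-axis with cos θ = -7/25, sin θ = -24/25: (2, -1, 1) → (-38/25, -41/25, 1)
T3 rotate right-handed about the z-axis with cos θ = 4/5, sin θ = 3/5: (-38/25, -41/25, 1) → (-29/125, -278/125, 1)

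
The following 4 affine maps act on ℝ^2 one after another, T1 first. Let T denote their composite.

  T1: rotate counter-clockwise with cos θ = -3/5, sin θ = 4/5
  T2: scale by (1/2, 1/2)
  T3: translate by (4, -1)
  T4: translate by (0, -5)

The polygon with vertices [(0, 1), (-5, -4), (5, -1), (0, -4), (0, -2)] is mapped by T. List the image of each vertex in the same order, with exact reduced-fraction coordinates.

image vertices: (18/5, -63/10), (71/10, -34/5), (29/10, -37/10), (28/5, -24/5), (24/5, -27/5)

T1 rotate counter-clockwise with cos θ = -3/5, sin θ = 4/5: (0, 1) → (-4/5, -3/5); (-5, -4) → (31/5, -8/5); (5, -1) → (-11/5, 23/5); (0, -4) → (16/5, 12/5); (0, -2) → (8/5, 6/5)
T2 scale by (1/2, 1/2): (-4/5, -3/5) → (-2/5, -3/10); (31/5, -8/5) → (31/10, -4/5); (-11/5, 23/5) → (-11/10, 23/10); (16/5, 12/5) → (8/5, 6/5); (8/5, 6/5) → (4/5, 3/5)
T3 translate by (4, -1): (-2/5, -3/10) → (18/5, -13/10); (31/10, -4/5) → (71/10, -9/5); (-11/10, 23/10) → (29/10, 13/10); (8/5, 6/5) → (28/5, 1/5); (4/5, 3/5) → (24/5, -2/5)
T4 translate by (0, -5): (18/5, -13/10) → (18/5, -63/10); (71/10, -9/5) → (71/10, -34/5); (29/10, 13/10) → (29/10, -37/10); (28/5, 1/5) → (28/5, -24/5); (24/5, -2/5) → (24/5, -27/5)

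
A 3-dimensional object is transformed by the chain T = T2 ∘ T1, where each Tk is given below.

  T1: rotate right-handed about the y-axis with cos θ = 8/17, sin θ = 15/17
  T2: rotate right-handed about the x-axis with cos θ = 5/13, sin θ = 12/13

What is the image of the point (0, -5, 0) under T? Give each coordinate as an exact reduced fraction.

T(p) = (0, -25/13, -60/13)

T1 rotate right-handed about the y-axis with cos θ = 8/17, sin θ = 15/17: (0, -5, 0) → (0, -5, 0)
T2 rotate right-handed about the x-axis with cos θ = 5/13, sin θ = 12/13: (0, -5, 0) → (0, -25/13, -60/13)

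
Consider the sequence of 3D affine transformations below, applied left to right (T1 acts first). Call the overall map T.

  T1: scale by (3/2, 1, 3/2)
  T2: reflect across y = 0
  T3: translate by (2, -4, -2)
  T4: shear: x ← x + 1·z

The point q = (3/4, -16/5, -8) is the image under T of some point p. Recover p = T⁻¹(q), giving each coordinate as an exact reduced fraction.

p = (9/2, -4/5, -4)

T1 = [3/2 0 0 0; 0 1 0 0; 0 0 3/2 0; 0 0 0 1]
T2·T1 = [3/2 0 0 0; 0 -1 0 0; 0 0 3/2 0; 0 0 0 1]
T3·…·T1 = [3/2 0 0 2; 0 -1 0 -4; 0 0 3/2 -2; 0 0 0 1]
T4·…·T1 = [3/2 0 3/2 0; 0 -1 0 -4; 0 0 3/2 -2; 0 0 0 1]
det M = -9/4; M⁻¹ = [2/3 0 -2/3 -4/3; 0 -1 0 -4; 0 0 2/3 4/3; 0 0 0 1]
M⁻¹ · (3/4, -16/5, -8)ᵀ = (9/2, -4/5, -4)ᵀ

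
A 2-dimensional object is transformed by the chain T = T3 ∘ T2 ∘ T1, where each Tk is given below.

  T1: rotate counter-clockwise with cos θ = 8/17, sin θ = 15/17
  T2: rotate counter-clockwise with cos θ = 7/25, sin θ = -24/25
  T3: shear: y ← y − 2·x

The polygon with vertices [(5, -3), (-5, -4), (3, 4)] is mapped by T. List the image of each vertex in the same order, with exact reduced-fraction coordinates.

image vertices: (107/25, -313/25), (-2428/425, 3627/425), (1596/425, -1789/425)

T1 rotate counter-clockwise with cos θ = 8/17, sin θ = 15/17: (5, -3) → (5, 3); (-5, -4) → (20/17, -107/17); (3, 4) → (-36/17, 77/17)
T2 rotate counter-clockwise with cos θ = 7/25, sin θ = -24/25: (5, 3) → (107/25, -99/25); (20/17, -107/17) → (-2428/425, -1229/425); (-36/17, 77/17) → (1596/425, 1403/425)
T3 shear: y ← y − 2·x: (107/25, -99/25) → (107/25, -313/25); (-2428/425, -1229/425) → (-2428/425, 3627/425); (1596/425, 1403/425) → (1596/425, -1789/425)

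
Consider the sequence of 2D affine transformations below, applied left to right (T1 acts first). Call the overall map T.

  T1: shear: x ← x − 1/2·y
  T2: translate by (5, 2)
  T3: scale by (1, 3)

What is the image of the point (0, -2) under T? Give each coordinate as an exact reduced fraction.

T1 shear: x ← x − 1/2·y: (0, -2) → (1, -2)
T2 translate by (5, 2): (1, -2) → (6, 0)
T3 scale by (1, 3): (6, 0) → (6, 0)

T(p) = (6, 0)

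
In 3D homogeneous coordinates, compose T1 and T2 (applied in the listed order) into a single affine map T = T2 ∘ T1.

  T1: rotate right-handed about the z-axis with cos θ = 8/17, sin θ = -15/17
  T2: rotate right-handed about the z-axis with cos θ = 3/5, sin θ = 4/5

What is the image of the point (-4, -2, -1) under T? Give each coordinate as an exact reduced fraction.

T1 rotate right-handed about the z-axis with cos θ = 8/17, sin θ = -15/17: (-4, -2, -1) → (-62/17, 44/17, -1)
T2 rotate right-handed about the z-axis with cos θ = 3/5, sin θ = 4/5: (-62/17, 44/17, -1) → (-362/85, -116/85, -1)

T(p) = (-362/85, -116/85, -1)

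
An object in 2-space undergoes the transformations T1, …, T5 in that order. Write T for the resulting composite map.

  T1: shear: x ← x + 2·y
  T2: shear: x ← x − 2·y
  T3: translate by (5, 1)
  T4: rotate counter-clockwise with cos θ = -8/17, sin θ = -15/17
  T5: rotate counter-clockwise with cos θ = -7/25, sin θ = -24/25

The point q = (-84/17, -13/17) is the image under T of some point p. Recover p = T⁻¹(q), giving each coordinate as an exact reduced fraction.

T1 = [1 2 0; 0 1 0; 0 0 1]
T2·T1 = [1 0 0; 0 1 0; 0 0 1]
T3·…·T1 = [1 0 5; 0 1 1; 0 0 1]
T4·…·T1 = [-8/17 15/17 -25/17; -15/17 -8/17 -83/17; 0 0 1]
T5·…·T1 = [-304/425 -297/425 -1817/425; 297/425 -304/425 1181/425; 0 0 1]
det M = 1; M⁻¹ = [-304/425 297/425 -5; -297/425 -304/425 -1; 0 0 1]
M⁻¹ · (-84/17, -13/17)ᵀ = (-2, 3)ᵀ

p = (-2, 3)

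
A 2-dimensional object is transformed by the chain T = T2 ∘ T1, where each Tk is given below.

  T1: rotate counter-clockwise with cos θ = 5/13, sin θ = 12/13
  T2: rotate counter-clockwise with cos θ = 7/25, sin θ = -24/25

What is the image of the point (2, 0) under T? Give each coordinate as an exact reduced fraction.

T1 rotate counter-clockwise with cos θ = 5/13, sin θ = 12/13: (2, 0) → (10/13, 24/13)
T2 rotate counter-clockwise with cos θ = 7/25, sin θ = -24/25: (10/13, 24/13) → (646/325, -72/325)

T(p) = (646/325, -72/325)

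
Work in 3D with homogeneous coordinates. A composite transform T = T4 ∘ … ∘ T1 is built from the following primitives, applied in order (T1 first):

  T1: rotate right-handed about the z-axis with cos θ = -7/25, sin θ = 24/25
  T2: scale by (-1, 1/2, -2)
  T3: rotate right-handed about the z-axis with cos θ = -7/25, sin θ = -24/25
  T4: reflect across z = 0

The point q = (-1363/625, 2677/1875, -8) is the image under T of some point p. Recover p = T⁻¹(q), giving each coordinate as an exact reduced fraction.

T1 = [-7/25 -24/25 0 0; 24/25 -7/25 0 0; 0 0 1 0; 0 0 0 1]
T2·T1 = [7/25 24/25 0 0; 12/25 -7/50 0 0; 0 0 -2 0; 0 0 0 1]
T3·…·T1 = [239/625 -252/625 0 0; -252/625 -1103/1250 0 0; 0 0 -2 0; 0 0 0 1]
T4·…·T1 = [239/625 -252/625 0 0; -252/625 -1103/1250 0 0; 0 0 2 0; 0 0 0 1]
det M = -1; M⁻¹ = [1103/625 -504/625 0 0; -504/625 -478/625 0 0; 0 0 1/2 0; 0 0 0 1]
M⁻¹ · (-1363/625, 2677/1875, -8)ᵀ = (-5, 2/3, -4)ᵀ

p = (-5, 2/3, -4)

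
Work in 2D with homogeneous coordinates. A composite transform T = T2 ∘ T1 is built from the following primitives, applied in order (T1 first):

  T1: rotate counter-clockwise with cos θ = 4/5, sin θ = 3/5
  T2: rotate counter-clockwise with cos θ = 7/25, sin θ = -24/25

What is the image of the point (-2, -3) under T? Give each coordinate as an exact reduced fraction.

T1 rotate counter-clockwise with cos θ = 4/5, sin θ = 3/5: (-2, -3) → (1/5, -18/5)
T2 rotate counter-clockwise with cos θ = 7/25, sin θ = -24/25: (1/5, -18/5) → (-17/5, -6/5)

T(p) = (-17/5, -6/5)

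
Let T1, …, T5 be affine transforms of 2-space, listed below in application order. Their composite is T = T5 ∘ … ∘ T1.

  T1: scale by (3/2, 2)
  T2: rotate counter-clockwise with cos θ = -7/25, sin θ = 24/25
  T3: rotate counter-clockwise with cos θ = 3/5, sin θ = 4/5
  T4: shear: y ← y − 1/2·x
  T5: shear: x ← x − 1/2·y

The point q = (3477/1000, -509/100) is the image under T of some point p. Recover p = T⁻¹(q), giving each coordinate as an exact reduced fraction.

T1 = [3/2 0 0; 0 2 0; 0 0 1]
T2·T1 = [-21/50 -48/25 0; 36/25 -14/25 0; 0 0 1]
T3·…·T1 = [-351/250 -88/125 0; 66/125 -234/125 0; 0 0 1]
T4·…·T1 = [-351/250 -88/125 0; 123/100 -38/25 0; 0 0 1]
T5·…·T1 = [-2019/1000 7/125 0; 123/100 -38/25 0; 0 0 1]
det M = 3; M⁻¹ = [-38/75 -7/375 0; -41/100 -673/1000 0; 0 0 1]
M⁻¹ · (3477/1000, -509/100)ᵀ = (-5/3, 2)ᵀ

p = (-5/3, 2)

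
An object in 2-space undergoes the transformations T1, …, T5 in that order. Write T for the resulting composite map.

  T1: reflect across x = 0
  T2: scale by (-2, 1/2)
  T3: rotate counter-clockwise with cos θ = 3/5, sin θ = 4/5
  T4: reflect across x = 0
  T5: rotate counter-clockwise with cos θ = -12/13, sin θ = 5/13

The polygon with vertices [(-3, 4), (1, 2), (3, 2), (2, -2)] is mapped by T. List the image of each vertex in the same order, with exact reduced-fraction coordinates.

image vertices: (-222/65, 346/65), (-31/65, -142/65), (33/65, -394/65), (127/65, -236/65)

T1 reflect across x = 0: (-3, 4) → (3, 4); (1, 2) → (-1, 2); (3, 2) → (-3, 2); (2, -2) → (-2, -2)
T2 scale by (-2, 1/2): (3, 4) → (-6, 2); (-1, 2) → (2, 1); (-3, 2) → (6, 1); (-2, -2) → (4, -1)
T3 rotate counter-clockwise with cos θ = 3/5, sin θ = 4/5: (-6, 2) → (-26/5, -18/5); (2, 1) → (2/5, 11/5); (6, 1) → (14/5, 27/5); (4, -1) → (16/5, 13/5)
T4 reflect across x = 0: (-26/5, -18/5) → (26/5, -18/5); (2/5, 11/5) → (-2/5, 11/5); (14/5, 27/5) → (-14/5, 27/5); (16/5, 13/5) → (-16/5, 13/5)
T5 rotate counter-clockwise with cos θ = -12/13, sin θ = 5/13: (26/5, -18/5) → (-222/65, 346/65); (-2/5, 11/5) → (-31/65, -142/65); (-14/5, 27/5) → (33/65, -394/65); (-16/5, 13/5) → (127/65, -236/65)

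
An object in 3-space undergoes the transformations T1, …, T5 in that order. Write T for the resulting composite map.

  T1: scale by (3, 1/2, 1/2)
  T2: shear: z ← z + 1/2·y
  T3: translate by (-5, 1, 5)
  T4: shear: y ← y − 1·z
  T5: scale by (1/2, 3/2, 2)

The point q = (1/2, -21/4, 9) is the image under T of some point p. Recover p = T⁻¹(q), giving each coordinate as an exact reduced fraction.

T1 = [3 0 0 0; 0 1/2 0 0; 0 0 1/2 0; 0 0 0 1]
T2·T1 = [3 0 0 0; 0 1/2 0 0; 0 1/4 1/2 0; 0 0 0 1]
T3·…·T1 = [3 0 0 -5; 0 1/2 0 1; 0 1/4 1/2 5; 0 0 0 1]
T4·…·T1 = [3 0 0 -5; 0 1/4 -1/2 -4; 0 1/4 1/2 5; 0 0 0 1]
T5·…·T1 = [3/2 0 0 -5/2; 0 3/8 -3/4 -6; 0 1/2 1 10; 0 0 0 1]
det M = 9/8; M⁻¹ = [2/3 0 0 5/3; 0 4/3 1 -2; 0 -2/3 1/2 -9; 0 0 0 1]
M⁻¹ · (1/2, -21/4, 9)ᵀ = (2, 0, -1)ᵀ

p = (2, 0, -1)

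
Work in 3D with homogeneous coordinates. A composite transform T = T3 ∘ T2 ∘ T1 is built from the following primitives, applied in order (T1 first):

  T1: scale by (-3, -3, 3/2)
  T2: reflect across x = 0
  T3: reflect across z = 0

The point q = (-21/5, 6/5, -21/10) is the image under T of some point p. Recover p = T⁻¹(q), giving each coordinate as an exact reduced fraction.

p = (-7/5, -2/5, 7/5)

T1 = [-3 0 0 0; 0 -3 0 0; 0 0 3/2 0; 0 0 0 1]
T2·T1 = [3 0 0 0; 0 -3 0 0; 0 0 3/2 0; 0 0 0 1]
T3·…·T1 = [3 0 0 0; 0 -3 0 0; 0 0 -3/2 0; 0 0 0 1]
det M = 27/2; M⁻¹ = [1/3 0 0 0; 0 -1/3 0 0; 0 0 -2/3 0; 0 0 0 1]
M⁻¹ · (-21/5, 6/5, -21/10)ᵀ = (-7/5, -2/5, 7/5)ᵀ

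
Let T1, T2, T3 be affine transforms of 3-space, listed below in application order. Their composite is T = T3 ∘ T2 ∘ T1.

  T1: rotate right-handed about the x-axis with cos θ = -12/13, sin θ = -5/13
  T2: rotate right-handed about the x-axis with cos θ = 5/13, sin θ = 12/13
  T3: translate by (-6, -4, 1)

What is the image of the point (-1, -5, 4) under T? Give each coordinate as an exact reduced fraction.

T1 rotate right-handed about the x-axis with cos θ = -12/13, sin θ = -5/13: (-1, -5, 4) → (-1, 80/13, -23/13)
T2 rotate right-handed about the x-axis with cos θ = 5/13, sin θ = 12/13: (-1, 80/13, -23/13) → (-1, 4, 5)
T3 translate by (-6, -4, 1): (-1, 4, 5) → (-7, 0, 6)

T(p) = (-7, 0, 6)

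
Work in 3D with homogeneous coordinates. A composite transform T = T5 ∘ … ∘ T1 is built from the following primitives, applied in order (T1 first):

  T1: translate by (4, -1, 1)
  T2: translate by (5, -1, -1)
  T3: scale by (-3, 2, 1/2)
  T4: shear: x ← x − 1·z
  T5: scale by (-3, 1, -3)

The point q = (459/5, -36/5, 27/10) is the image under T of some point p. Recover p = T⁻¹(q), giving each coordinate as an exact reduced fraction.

p = (3/2, -8/5, -9/5)

T1 = [1 0 0 4; 0 1 0 -1; 0 0 1 1; 0 0 0 1]
T2·T1 = [1 0 0 9; 0 1 0 -2; 0 0 1 0; 0 0 0 1]
T3·…·T1 = [-3 0 0 -27; 0 2 0 -4; 0 0 1/2 0; 0 0 0 1]
T4·…·T1 = [-3 0 -1/2 -27; 0 2 0 -4; 0 0 1/2 0; 0 0 0 1]
T5·…·T1 = [9 0 3/2 81; 0 2 0 -4; 0 0 -3/2 0; 0 0 0 1]
det M = -27; M⁻¹ = [1/9 0 1/9 -9; 0 1/2 0 2; 0 0 -2/3 0; 0 0 0 1]
M⁻¹ · (459/5, -36/5, 27/10)ᵀ = (3/2, -8/5, -9/5)ᵀ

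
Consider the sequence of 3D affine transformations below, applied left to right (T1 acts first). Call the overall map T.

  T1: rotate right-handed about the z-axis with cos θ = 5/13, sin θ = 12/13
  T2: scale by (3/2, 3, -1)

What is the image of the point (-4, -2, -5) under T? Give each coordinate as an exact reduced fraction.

T(p) = (6/13, -174/13, 5)

T1 rotate right-handed about the z-axis with cos θ = 5/13, sin θ = 12/13: (-4, -2, -5) → (4/13, -58/13, -5)
T2 scale by (3/2, 3, -1): (4/13, -58/13, -5) → (6/13, -174/13, 5)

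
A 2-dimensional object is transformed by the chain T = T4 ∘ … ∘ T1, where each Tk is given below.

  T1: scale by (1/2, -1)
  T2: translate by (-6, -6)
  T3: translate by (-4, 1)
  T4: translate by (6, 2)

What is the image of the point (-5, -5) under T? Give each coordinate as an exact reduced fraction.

T1 scale by (1/2, -1): (-5, -5) → (-5/2, 5)
T2 translate by (-6, -6): (-5/2, 5) → (-17/2, -1)
T3 translate by (-4, 1): (-17/2, -1) → (-25/2, 0)
T4 translate by (6, 2): (-25/2, 0) → (-13/2, 2)

T(p) = (-13/2, 2)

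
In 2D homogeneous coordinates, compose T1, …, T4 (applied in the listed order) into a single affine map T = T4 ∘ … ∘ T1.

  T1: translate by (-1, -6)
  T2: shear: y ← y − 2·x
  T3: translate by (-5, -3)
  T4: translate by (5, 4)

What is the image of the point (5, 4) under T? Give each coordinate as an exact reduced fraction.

T1 translate by (-1, -6): (5, 4) → (4, -2)
T2 shear: y ← y − 2·x: (4, -2) → (4, -10)
T3 translate by (-5, -3): (4, -10) → (-1, -13)
T4 translate by (5, 4): (-1, -13) → (4, -9)

T(p) = (4, -9)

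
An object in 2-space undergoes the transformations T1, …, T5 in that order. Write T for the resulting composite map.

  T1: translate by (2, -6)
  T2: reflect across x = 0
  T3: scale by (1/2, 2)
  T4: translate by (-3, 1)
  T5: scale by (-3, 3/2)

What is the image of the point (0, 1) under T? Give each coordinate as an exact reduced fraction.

T1 translate by (2, -6): (0, 1) → (2, -5)
T2 reflect across x = 0: (2, -5) → (-2, -5)
T3 scale by (1/2, 2): (-2, -5) → (-1, -10)
T4 translate by (-3, 1): (-1, -10) → (-4, -9)
T5 scale by (-3, 3/2): (-4, -9) → (12, -27/2)

T(p) = (12, -27/2)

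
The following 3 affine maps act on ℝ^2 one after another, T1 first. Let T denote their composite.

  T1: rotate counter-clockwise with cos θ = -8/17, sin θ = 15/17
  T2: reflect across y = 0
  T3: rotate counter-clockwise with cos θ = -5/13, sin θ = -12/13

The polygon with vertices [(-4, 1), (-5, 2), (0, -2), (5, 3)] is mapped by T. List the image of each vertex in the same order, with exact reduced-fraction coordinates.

T1 rotate counter-clockwise with cos θ = -8/17, sin θ = 15/17: (-4, 1) → (1, -4); (-5, 2) → (10/17, -91/17); (0, -2) → (30/17, 16/17); (5, 3) → (-5, 3)
T2 reflect across y = 0: (1, -4) → (1, 4); (10/17, -91/17) → (10/17, 91/17); (30/17, 16/17) → (30/17, -16/17); (-5, 3) → (-5, -3)
T3 rotate counter-clockwise with cos θ = -5/13, sin θ = -12/13: (1, 4) → (43/13, -32/13); (10/17, 91/17) → (1042/221, -575/221); (30/17, -16/17) → (-342/221, -280/221); (-5, -3) → (-11/13, 75/13)

image vertices: (43/13, -32/13), (1042/221, -575/221), (-342/221, -280/221), (-11/13, 75/13)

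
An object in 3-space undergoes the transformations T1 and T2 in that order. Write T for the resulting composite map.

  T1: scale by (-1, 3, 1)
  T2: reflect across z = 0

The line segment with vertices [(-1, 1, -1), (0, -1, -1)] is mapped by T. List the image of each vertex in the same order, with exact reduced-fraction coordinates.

T1 scale by (-1, 3, 1): (-1, 1, -1) → (1, 3, -1); (0, -1, -1) → (0, -3, -1)
T2 reflect across z = 0: (1, 3, -1) → (1, 3, 1); (0, -3, -1) → (0, -3, 1)

image vertices: (1, 3, 1), (0, -3, 1)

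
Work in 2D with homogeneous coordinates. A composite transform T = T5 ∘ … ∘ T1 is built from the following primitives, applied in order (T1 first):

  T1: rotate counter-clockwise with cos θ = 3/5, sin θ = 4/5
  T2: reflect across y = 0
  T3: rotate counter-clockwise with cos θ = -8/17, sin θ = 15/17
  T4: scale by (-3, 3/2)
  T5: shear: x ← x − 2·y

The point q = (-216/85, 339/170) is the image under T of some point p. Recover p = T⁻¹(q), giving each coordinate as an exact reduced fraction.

T1 = [3/5 -4/5 0; 4/5 3/5 0; 0 0 1]
T2·T1 = [3/5 -4/5 0; -4/5 -3/5 0; 0 0 1]
T3·…·T1 = [36/85 77/85 0; 77/85 -36/85 0; 0 0 1]
T4·…·T1 = [-108/85 -231/85 0; 231/170 -54/85 0; 0 0 1]
T5·…·T1 = [-339/85 -123/85 0; 231/170 -54/85 0; 0 0 1]
det M = 9/2; M⁻¹ = [-12/85 82/255 0; -77/255 -226/255 0; 0 0 1]
M⁻¹ · (-216/85, 339/170)ᵀ = (1, -1)ᵀ

p = (1, -1)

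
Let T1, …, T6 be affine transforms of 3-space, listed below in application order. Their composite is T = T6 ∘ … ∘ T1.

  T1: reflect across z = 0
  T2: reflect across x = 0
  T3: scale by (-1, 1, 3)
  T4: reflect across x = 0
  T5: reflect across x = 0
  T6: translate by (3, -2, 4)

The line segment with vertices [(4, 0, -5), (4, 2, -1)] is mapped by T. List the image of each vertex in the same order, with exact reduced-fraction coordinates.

T1 reflect across z = 0: (4, 0, -5) → (4, 0, 5); (4, 2, -1) → (4, 2, 1)
T2 reflect across x = 0: (4, 0, 5) → (-4, 0, 5); (4, 2, 1) → (-4, 2, 1)
T3 scale by (-1, 1, 3): (-4, 0, 5) → (4, 0, 15); (-4, 2, 1) → (4, 2, 3)
T4 reflect across x = 0: (4, 0, 15) → (-4, 0, 15); (4, 2, 3) → (-4, 2, 3)
T5 reflect across x = 0: (-4, 0, 15) → (4, 0, 15); (-4, 2, 3) → (4, 2, 3)
T6 translate by (3, -2, 4): (4, 0, 15) → (7, -2, 19); (4, 2, 3) → (7, 0, 7)

image vertices: (7, -2, 19), (7, 0, 7)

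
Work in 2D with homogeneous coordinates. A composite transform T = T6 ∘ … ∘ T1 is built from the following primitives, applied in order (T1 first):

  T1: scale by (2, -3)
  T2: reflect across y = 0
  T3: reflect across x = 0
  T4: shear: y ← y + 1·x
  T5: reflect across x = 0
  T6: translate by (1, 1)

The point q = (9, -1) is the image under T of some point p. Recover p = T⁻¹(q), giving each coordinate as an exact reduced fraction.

T1 = [2 0 0; 0 -3 0; 0 0 1]
T2·T1 = [2 0 0; 0 3 0; 0 0 1]
T3·…·T1 = [-2 0 0; 0 3 0; 0 0 1]
T4·…·T1 = [-2 0 0; -2 3 0; 0 0 1]
T5·…·T1 = [2 0 0; -2 3 0; 0 0 1]
T6·…·T1 = [2 0 1; -2 3 1; 0 0 1]
det M = 6; M⁻¹ = [1/2 0 -1/2; 1/3 1/3 -2/3; 0 0 1]
M⁻¹ · (9, -1)ᵀ = (4, 2)ᵀ

p = (4, 2)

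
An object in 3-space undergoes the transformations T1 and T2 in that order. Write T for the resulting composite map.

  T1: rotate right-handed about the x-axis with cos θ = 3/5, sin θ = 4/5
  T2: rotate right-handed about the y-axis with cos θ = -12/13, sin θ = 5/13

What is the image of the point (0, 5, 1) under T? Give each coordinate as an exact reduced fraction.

T1 rotate right-handed about the x-axis with cos θ = 3/5, sin θ = 4/5: (0, 5, 1) → (0, 11/5, 23/5)
T2 rotate right-handed about the y-axis with cos θ = -12/13, sin θ = 5/13: (0, 11/5, 23/5) → (23/13, 11/5, -276/65)

T(p) = (23/13, 11/5, -276/65)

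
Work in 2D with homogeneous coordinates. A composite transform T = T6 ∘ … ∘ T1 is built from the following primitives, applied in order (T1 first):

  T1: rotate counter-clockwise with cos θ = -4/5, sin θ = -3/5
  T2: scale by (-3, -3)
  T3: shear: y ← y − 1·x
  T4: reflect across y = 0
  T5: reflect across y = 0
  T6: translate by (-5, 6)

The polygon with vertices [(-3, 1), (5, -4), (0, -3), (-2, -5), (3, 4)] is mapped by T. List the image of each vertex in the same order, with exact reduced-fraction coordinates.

T1 rotate counter-clockwise with cos θ = -4/5, sin θ = -3/5: (-3, 1) → (3, 1); (5, -4) → (-32/5, 1/5); (0, -3) → (-9/5, 12/5); (-2, -5) → (-7/5, 26/5); (3, 4) → (0, -5)
T2 scale by (-3, -3): (3, 1) → (-9, -3); (-32/5, 1/5) → (96/5, -3/5); (-9/5, 12/5) → (27/5, -36/5); (-7/5, 26/5) → (21/5, -78/5); (0, -5) → (0, 15)
T3 shear: y ← y − 1·x: (-9, -3) → (-9, 6); (96/5, -3/5) → (96/5, -99/5); (27/5, -36/5) → (27/5, -63/5); (21/5, -78/5) → (21/5, -99/5); (0, 15) → (0, 15)
T4 reflect across y = 0: (-9, 6) → (-9, -6); (96/5, -99/5) → (96/5, 99/5); (27/5, -63/5) → (27/5, 63/5); (21/5, -99/5) → (21/5, 99/5); (0, 15) → (0, -15)
T5 reflect across y = 0: (-9, -6) → (-9, 6); (96/5, 99/5) → (96/5, -99/5); (27/5, 63/5) → (27/5, -63/5); (21/5, 99/5) → (21/5, -99/5); (0, -15) → (0, 15)
T6 translate by (-5, 6): (-9, 6) → (-14, 12); (96/5, -99/5) → (71/5, -69/5); (27/5, -63/5) → (2/5, -33/5); (21/5, -99/5) → (-4/5, -69/5); (0, 15) → (-5, 21)

image vertices: (-14, 12), (71/5, -69/5), (2/5, -33/5), (-4/5, -69/5), (-5, 21)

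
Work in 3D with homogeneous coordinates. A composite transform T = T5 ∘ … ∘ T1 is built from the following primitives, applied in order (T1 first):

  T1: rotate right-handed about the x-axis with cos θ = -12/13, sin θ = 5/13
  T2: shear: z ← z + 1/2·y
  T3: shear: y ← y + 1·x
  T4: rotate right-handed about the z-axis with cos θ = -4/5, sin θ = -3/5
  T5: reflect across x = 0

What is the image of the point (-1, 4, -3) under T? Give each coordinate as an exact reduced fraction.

T1 rotate right-handed about the x-axis with cos θ = -12/13, sin θ = 5/13: (-1, 4, -3) → (-1, -33/13, 56/13)
T2 shear: z ← z + 1/2·y: (-1, -33/13, 56/13) → (-1, -33/13, 79/26)
T3 shear: y ← y + 1·x: (-1, -33/13, 79/26) → (-1, -46/13, 79/26)
T4 rotate right-handed about the z-axis with cos θ = -4/5, sin θ = -3/5: (-1, -46/13, 79/26) → (-86/65, 223/65, 79/26)
T5 reflect across x = 0: (-86/65, 223/65, 79/26) → (86/65, 223/65, 79/26)

T(p) = (86/65, 223/65, 79/26)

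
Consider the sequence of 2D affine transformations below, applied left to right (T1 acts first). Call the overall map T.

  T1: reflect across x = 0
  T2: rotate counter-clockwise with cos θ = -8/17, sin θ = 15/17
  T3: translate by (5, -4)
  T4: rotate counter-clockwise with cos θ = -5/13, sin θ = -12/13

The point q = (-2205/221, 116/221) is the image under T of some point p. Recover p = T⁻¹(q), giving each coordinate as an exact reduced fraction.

p = (4, 4)

T1 = [-1 0 0; 0 1 0; 0 0 1]
T2·T1 = [8/17 -15/17 0; -15/17 -8/17 0; 0 0 1]
T3·…·T1 = [8/17 -15/17 5; -15/17 -8/17 -4; 0 0 1]
T4·…·T1 = [-220/221 -21/221 -73/13; -21/221 220/221 -40/13; 0 0 1]
det M = -1; M⁻¹ = [-220/221 -21/221 -100/17; -21/221 220/221 43/17; 0 0 1]
M⁻¹ · (-2205/221, 116/221)ᵀ = (4, 4)ᵀ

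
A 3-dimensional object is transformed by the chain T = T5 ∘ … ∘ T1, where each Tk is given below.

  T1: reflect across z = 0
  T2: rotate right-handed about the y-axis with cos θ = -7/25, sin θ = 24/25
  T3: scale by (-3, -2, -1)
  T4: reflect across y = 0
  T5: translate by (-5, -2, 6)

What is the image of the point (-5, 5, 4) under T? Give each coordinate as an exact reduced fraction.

T1 reflect across z = 0: (-5, 5, 4) → (-5, 5, -4)
T2 rotate right-handed about the y-axis with cos θ = -7/25, sin θ = 24/25: (-5, 5, -4) → (-61/25, 5, 148/25)
T3 scale by (-3, -2, -1): (-61/25, 5, 148/25) → (183/25, -10, -148/25)
T4 reflect across y = 0: (183/25, -10, -148/25) → (183/25, 10, -148/25)
T5 translate by (-5, -2, 6): (183/25, 10, -148/25) → (58/25, 8, 2/25)

T(p) = (58/25, 8, 2/25)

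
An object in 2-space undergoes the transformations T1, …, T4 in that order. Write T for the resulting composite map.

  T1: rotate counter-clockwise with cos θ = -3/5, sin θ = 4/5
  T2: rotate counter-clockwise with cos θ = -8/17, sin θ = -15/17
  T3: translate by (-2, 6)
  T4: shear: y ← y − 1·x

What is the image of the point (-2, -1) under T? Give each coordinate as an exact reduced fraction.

T1 rotate counter-clockwise with cos θ = -3/5, sin θ = 4/5: (-2, -1) → (2, -1)
T2 rotate counter-clockwise with cos θ = -8/17, sin θ = -15/17: (2, -1) → (-31/17, -22/17)
T3 translate by (-2, 6): (-31/17, -22/17) → (-65/17, 80/17)
T4 shear: y ← y − 1·x: (-65/17, 80/17) → (-65/17, 145/17)

T(p) = (-65/17, 145/17)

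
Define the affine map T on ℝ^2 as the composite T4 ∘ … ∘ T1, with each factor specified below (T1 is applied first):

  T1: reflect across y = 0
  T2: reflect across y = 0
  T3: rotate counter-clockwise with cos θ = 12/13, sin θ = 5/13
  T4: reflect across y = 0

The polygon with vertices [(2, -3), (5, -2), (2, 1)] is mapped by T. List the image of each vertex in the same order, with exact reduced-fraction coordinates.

image vertices: (3, 2), (70/13, -1/13), (19/13, -22/13)

T1 reflect across y = 0: (2, -3) → (2, 3); (5, -2) → (5, 2); (2, 1) → (2, -1)
T2 reflect across y = 0: (2, 3) → (2, -3); (5, 2) → (5, -2); (2, -1) → (2, 1)
T3 rotate counter-clockwise with cos θ = 12/13, sin θ = 5/13: (2, -3) → (3, -2); (5, -2) → (70/13, 1/13); (2, 1) → (19/13, 22/13)
T4 reflect across y = 0: (3, -2) → (3, 2); (70/13, 1/13) → (70/13, -1/13); (19/13, 22/13) → (19/13, -22/13)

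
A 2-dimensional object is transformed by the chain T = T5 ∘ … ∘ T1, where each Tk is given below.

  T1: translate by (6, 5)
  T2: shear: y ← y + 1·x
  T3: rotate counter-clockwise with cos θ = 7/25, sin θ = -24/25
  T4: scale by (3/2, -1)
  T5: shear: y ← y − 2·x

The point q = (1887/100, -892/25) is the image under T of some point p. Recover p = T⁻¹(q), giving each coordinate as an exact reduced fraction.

T1 = [1 0 6; 0 1 5; 0 0 1]
T2·T1 = [1 0 6; 1 1 11; 0 0 1]
T3·…·T1 = [31/25 24/25 306/25; -17/25 7/25 -67/25; 0 0 1]
T4·…·T1 = [93/50 36/25 459/25; 17/25 -7/25 67/25; 0 0 1]
T5·…·T1 = [93/50 36/25 459/25; -76/25 -79/25 -851/25; 0 0 1]
det M = -3/2; M⁻¹ = [158/75 24/25 -6; -152/75 -31/25 -5; 0 0 1]
M⁻¹ · (1887/100, -892/25)ᵀ = (-1/2, 1)ᵀ

p = (-1/2, 1)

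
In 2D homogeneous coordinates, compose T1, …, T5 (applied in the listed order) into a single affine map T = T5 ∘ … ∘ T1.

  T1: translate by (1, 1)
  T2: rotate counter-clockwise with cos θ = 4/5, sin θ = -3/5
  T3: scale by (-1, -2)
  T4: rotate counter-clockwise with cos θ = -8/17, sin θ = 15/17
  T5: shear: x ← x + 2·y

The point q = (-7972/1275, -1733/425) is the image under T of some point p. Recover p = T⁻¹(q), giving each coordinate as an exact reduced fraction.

T1 = [1 0 1; 0 1 1; 0 0 1]
T2·T1 = [4/5 3/5 7/5; -3/5 4/5 1/5; 0 0 1]
T3·…·T1 = [-4/5 -3/5 -7/5; 6/5 -8/5 -2/5; 0 0 1]
T4·…·T1 = [-58/85 144/85 86/85; -108/85 19/85 -89/85; 0 0 1]
T5·…·T1 = [-274/85 182/85 -92/85; -108/85 19/85 -89/85; 0 0 1]
det M = 2; M⁻¹ = [19/170 -91/85 -1; 54/85 -137/85 -1; 0 0 1]
M⁻¹ · (-7972/1275, -1733/425)ᵀ = (8/3, 8/5)ᵀ

p = (8/3, 8/5)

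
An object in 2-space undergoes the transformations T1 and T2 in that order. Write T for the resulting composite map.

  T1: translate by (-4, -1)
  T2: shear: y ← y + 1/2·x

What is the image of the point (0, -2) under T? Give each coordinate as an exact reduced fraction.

T1 translate by (-4, -1): (0, -2) → (-4, -3)
T2 shear: y ← y + 1/2·x: (-4, -3) → (-4, -5)

T(p) = (-4, -5)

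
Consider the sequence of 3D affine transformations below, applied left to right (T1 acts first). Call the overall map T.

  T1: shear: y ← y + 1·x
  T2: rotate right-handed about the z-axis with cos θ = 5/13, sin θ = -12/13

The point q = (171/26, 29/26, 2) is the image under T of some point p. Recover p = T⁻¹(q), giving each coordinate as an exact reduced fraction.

p = (3/2, 5, 2)

T1 = [1 0 0 0; 1 1 0 0; 0 0 1 0; 0 0 0 1]
T2·T1 = [17/13 12/13 0 0; -7/13 5/13 0 0; 0 0 1 0; 0 0 0 1]
det M = 1; M⁻¹ = [5/13 -12/13 0 0; 7/13 17/13 0 0; 0 0 1 0; 0 0 0 1]
M⁻¹ · (171/26, 29/26, 2)ᵀ = (3/2, 5, 2)ᵀ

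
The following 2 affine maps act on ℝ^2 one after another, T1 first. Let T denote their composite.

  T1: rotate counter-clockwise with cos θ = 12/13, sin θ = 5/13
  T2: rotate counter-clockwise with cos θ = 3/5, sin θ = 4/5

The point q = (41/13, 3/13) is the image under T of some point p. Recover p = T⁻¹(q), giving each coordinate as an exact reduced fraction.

p = (1, -3)

T1 = [12/13 -5/13 0; 5/13 12/13 0; 0 0 1]
T2·T1 = [16/65 -63/65 0; 63/65 16/65 0; 0 0 1]
det M = 1; M⁻¹ = [16/65 63/65 0; -63/65 16/65 0; 0 0 1]
M⁻¹ · (41/13, 3/13)ᵀ = (1, -3)ᵀ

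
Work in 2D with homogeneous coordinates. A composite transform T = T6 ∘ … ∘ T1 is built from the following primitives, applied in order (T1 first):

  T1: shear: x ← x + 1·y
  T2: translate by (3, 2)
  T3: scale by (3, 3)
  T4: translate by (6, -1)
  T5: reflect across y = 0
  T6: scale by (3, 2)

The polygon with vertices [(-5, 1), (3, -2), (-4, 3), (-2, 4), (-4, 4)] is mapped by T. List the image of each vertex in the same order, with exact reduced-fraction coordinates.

image vertices: (9, -16), (54, 2), (36, -28), (63, -34), (45, -34)

T1 shear: x ← x + 1·y: (-5, 1) → (-4, 1); (3, -2) → (1, -2); (-4, 3) → (-1, 3); (-2, 4) → (2, 4); (-4, 4) → (0, 4)
T2 translate by (3, 2): (-4, 1) → (-1, 3); (1, -2) → (4, 0); (-1, 3) → (2, 5); (2, 4) → (5, 6); (0, 4) → (3, 6)
T3 scale by (3, 3): (-1, 3) → (-3, 9); (4, 0) → (12, 0); (2, 5) → (6, 15); (5, 6) → (15, 18); (3, 6) → (9, 18)
T4 translate by (6, -1): (-3, 9) → (3, 8); (12, 0) → (18, -1); (6, 15) → (12, 14); (15, 18) → (21, 17); (9, 18) → (15, 17)
T5 reflect across y = 0: (3, 8) → (3, -8); (18, -1) → (18, 1); (12, 14) → (12, -14); (21, 17) → (21, -17); (15, 17) → (15, -17)
T6 scale by (3, 2): (3, -8) → (9, -16); (18, 1) → (54, 2); (12, -14) → (36, -28); (21, -17) → (63, -34); (15, -17) → (45, -34)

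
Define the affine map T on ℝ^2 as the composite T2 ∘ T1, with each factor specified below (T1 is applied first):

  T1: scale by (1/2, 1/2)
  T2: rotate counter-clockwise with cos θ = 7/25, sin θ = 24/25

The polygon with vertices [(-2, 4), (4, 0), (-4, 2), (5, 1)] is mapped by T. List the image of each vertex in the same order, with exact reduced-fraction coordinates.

T1 scale by (1/2, 1/2): (-2, 4) → (-1, 2); (4, 0) → (2, 0); (-4, 2) → (-2, 1); (5, 1) → (5/2, 1/2)
T2 rotate counter-clockwise with cos θ = 7/25, sin θ = 24/25: (-1, 2) → (-11/5, -2/5); (2, 0) → (14/25, 48/25); (-2, 1) → (-38/25, -41/25); (5/2, 1/2) → (11/50, 127/50)

image vertices: (-11/5, -2/5), (14/25, 48/25), (-38/25, -41/25), (11/50, 127/50)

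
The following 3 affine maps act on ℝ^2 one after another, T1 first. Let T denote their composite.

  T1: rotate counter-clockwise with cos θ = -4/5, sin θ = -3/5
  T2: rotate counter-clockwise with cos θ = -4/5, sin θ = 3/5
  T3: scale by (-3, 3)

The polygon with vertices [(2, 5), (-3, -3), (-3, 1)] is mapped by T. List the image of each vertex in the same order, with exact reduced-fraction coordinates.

image vertices: (-6, 15), (9, -9), (9, 3)

T1 rotate counter-clockwise with cos θ = -4/5, sin θ = -3/5: (2, 5) → (7/5, -26/5); (-3, -3) → (3/5, 21/5); (-3, 1) → (3, 1)
T2 rotate counter-clockwise with cos θ = -4/5, sin θ = 3/5: (7/5, -26/5) → (2, 5); (3/5, 21/5) → (-3, -3); (3, 1) → (-3, 1)
T3 scale by (-3, 3): (2, 5) → (-6, 15); (-3, -3) → (9, -9); (-3, 1) → (9, 3)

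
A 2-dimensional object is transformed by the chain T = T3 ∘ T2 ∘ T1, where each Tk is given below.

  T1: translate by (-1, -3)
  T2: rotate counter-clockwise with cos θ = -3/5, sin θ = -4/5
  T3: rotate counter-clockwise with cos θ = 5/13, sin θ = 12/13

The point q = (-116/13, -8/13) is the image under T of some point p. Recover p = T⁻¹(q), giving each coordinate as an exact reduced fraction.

p = (-3, -5)

T1 = [1 0 -1; 0 1 -3; 0 0 1]
T2·T1 = [-3/5 4/5 -9/5; -4/5 -3/5 13/5; 0 0 1]
T3·…·T1 = [33/65 56/65 -201/65; -56/65 33/65 -43/65; 0 0 1]
det M = 1; M⁻¹ = [33/65 -56/65 1; 56/65 33/65 3; 0 0 1]
M⁻¹ · (-116/13, -8/13)ᵀ = (-3, -5)ᵀ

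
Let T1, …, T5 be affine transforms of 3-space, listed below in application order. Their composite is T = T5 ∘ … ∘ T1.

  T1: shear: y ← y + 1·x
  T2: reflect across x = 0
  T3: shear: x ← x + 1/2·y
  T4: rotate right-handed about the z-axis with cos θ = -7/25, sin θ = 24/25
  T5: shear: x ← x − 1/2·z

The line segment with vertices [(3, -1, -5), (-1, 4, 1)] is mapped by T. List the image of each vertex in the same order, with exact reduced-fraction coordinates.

image vertices: (57/50, -62/25, -5), (-102/25, 39/25, 1)

T1 shear: y ← y + 1·x: (3, -1, -5) → (3, 2, -5); (-1, 4, 1) → (-1, 3, 1)
T2 reflect across x = 0: (3, 2, -5) → (-3, 2, -5); (-1, 3, 1) → (1, 3, 1)
T3 shear: x ← x + 1/2·y: (-3, 2, -5) → (-2, 2, -5); (1, 3, 1) → (5/2, 3, 1)
T4 rotate right-handed about the z-axis with cos θ = -7/25, sin θ = 24/25: (-2, 2, -5) → (-34/25, -62/25, -5); (5/2, 3, 1) → (-179/50, 39/25, 1)
T5 shear: x ← x − 1/2·z: (-34/25, -62/25, -5) → (57/50, -62/25, -5); (-179/50, 39/25, 1) → (-102/25, 39/25, 1)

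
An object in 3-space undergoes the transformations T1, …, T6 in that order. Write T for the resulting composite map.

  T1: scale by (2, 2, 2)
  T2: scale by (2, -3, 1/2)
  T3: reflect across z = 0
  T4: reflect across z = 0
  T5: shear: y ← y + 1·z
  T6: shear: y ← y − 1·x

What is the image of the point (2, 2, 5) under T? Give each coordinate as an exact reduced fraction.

T1 scale by (2, 2, 2): (2, 2, 5) → (4, 4, 10)
T2 scale by (2, -3, 1/2): (4, 4, 10) → (8, -12, 5)
T3 reflect across z = 0: (8, -12, 5) → (8, -12, -5)
T4 reflect across z = 0: (8, -12, -5) → (8, -12, 5)
T5 shear: y ← y + 1·z: (8, -12, 5) → (8, -7, 5)
T6 shear: y ← y − 1·x: (8, -7, 5) → (8, -15, 5)

T(p) = (8, -15, 5)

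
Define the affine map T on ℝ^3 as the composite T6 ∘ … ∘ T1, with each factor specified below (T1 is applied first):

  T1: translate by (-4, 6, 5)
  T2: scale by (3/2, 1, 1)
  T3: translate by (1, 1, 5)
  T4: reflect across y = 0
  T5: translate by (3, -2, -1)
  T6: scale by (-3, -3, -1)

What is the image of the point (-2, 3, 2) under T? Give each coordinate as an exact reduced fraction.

T1 translate by (-4, 6, 5): (-2, 3, 2) → (-6, 9, 7)
T2 scale by (3/2, 1, 1): (-6, 9, 7) → (-9, 9, 7)
T3 translate by (1, 1, 5): (-9, 9, 7) → (-8, 10, 12)
T4 reflect across y = 0: (-8, 10, 12) → (-8, -10, 12)
T5 translate by (3, -2, -1): (-8, -10, 12) → (-5, -12, 11)
T6 scale by (-3, -3, -1): (-5, -12, 11) → (15, 36, -11)

T(p) = (15, 36, -11)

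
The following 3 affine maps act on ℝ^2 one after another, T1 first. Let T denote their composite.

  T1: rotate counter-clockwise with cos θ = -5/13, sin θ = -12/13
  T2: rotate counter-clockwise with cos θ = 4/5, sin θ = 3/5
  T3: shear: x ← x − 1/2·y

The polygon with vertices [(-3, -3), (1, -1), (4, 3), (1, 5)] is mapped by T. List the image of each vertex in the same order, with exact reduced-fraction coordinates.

T1 rotate counter-clockwise with cos θ = -5/13, sin θ = -12/13: (-3, -3) → (-21/13, 51/13); (1, -1) → (-17/13, -7/13); (4, 3) → (16/13, -63/13); (1, 5) → (55/13, -37/13)
T2 rotate counter-clockwise with cos θ = 4/5, sin θ = 3/5: (-21/13, 51/13) → (-237/65, 141/65); (-17/13, -7/13) → (-47/65, -79/65); (16/13, -63/13) → (253/65, -204/65); (55/13, -37/13) → (331/65, 17/65)
T3 shear: x ← x − 1/2·y: (-237/65, 141/65) → (-123/26, 141/65); (-47/65, -79/65) → (-3/26, -79/65); (253/65, -204/65) → (71/13, -204/65); (331/65, 17/65) → (129/26, 17/65)

image vertices: (-123/26, 141/65), (-3/26, -79/65), (71/13, -204/65), (129/26, 17/65)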